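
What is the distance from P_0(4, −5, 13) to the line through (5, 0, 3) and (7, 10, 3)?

10

A direction vector is d = (2, 10, 0).
AP = (−1, −5, 10), and AP × d = (−100, 20, 0).
|AP × d|² = 10400 and |d|² = 104, so the distance is √(10400/104) = √100 = 10.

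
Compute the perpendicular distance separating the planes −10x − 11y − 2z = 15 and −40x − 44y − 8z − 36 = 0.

2/5

Divide the second equation by 4 to match normals: −10x − 11y − 2z = 9.
Both planes have normal n = (−10, −11, −2), |n| = 15. Any point on the first plane is at distance |9 − 15|/|n| = 6/15 = 2/5 from the second.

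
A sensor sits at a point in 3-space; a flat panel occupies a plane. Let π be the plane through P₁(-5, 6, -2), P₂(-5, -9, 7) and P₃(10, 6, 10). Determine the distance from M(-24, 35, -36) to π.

7/(5√2)

P₁P₂ = (0, -15, 9) and P₁P₃ = (15, 0, 12), so a normal is n = P₁P₂ × P₁P₃ = (-180, 135, 225).
n = (-180, 135, 225); n·P − 1260 = -315; |n| = 225√2; distance = 315/(225√2) = 7√2/10.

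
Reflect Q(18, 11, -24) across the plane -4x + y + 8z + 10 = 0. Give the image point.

(-6, 17, 24)

n = (-4, 1, 8), |n|² = 81, n·Q − (-10) = -243, so t = -243/81 = -3.
Foot F = Q − (-3)·n = (6, 14, 0); the reflection is 2F − Q = (-6, 17, 24).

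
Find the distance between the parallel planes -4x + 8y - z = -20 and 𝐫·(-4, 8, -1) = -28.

Both planes have normal n = (-4, 8, -1), |n| = 9. Any point on the first plane is at distance |(-28) − (-20)|/|n| = 8/9 from the second.

8/9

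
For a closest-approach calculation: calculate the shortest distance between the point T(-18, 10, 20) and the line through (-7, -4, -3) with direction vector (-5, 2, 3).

Direction vector d = (-5, 2, 3).
AP = (-11, 14, 23), and AP × d = (-4, -82, 48).
|AP × d|² = 9044 and |d|² = 38, so the distance is √(9044/38) = √238.

√238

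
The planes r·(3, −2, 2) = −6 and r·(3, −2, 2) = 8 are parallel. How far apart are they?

Both planes have normal n = (3, −2, 2), |n| = √17. Any point on the first plane is at distance |8 − (-6)|/|n| = 14/√17 from the second.

14/√17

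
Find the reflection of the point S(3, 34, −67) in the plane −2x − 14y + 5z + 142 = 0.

With n = (−2, −14, 5), the signed offset is (n·S − (-142))/|n|² = -675/225 = -3.
S' = S − 2t·n = (3, 34, −67) − (-6)·(−2, −14, 5) = (−9, −50, −37).

(-9, -50, -37)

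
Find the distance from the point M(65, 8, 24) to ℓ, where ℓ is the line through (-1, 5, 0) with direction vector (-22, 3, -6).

Direction vector d = (-22, 3, -6).
AP = (66, 3, 24), and AP × d = (-90, -132, 264).
|AP × d|² = 95220 and |d|² = 529, so the distance is √(95220/529) = √180 = 6√5.

6√5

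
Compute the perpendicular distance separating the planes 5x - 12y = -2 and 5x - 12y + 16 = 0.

14/13

Both planes have normal n = (5, -12, 0), |n| = 13. Any point on the first plane is at distance |(-16) − (-2)|/|n| = 14/13 from the second.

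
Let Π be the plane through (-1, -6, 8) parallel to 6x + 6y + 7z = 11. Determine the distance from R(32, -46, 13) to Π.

Parallel planes share the normal n = (6, 6, 7); since (-1, -6, 8) lies on the plane, its equation is 6x + 6y + 7z = 14.
Then n·(32, -46, 13) - 14 = -7.
|n| = √(36 + 36 + 49) = 11, so the distance is |-7|/11 = 7/11.

7/11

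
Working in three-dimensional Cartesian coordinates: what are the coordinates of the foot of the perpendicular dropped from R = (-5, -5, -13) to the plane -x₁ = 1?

(-1, -5, -13)

The perpendicular from R has direction n = (-1, 0, 0): r = (-5, -5, -13) + λ(-1, 0, 0).
Substitute into the plane: n·(R + λn) = 1 gives 5 + 1λ = 1, so λ = -4.
Foot = (-5, -5, -13) + (-4)·(-1, 0, 0) = (-1, -5, -13).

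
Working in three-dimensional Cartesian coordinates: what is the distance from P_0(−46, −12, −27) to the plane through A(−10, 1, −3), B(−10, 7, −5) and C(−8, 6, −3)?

10/√65

AB = (0, 6, −2) and AC = (2, 5, 0), so a normal is n = AB × AC = (10, −4, −12).
Then n·(−46, −12, −27) − (−68) = −20.
|n| = √(100 + 16 + 144) = 2√65, so the distance is |-20|/(2√65) = 10/√65.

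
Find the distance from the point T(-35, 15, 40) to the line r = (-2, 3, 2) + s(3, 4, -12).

34

Direction vector d = (3, 4, -12).
AP = (-33, 12, 38), and AP × d = (-296, -282, -168).
|AP × d|² = 195364 and |d|² = 169, so the distance is √(195364/169) = √1156 = 34.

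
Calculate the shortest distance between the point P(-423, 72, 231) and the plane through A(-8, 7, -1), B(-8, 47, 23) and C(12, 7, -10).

5

AB = (0, 40, 24) and AC = (20, 0, -9), so a normal is n = AB × AC = (-360, 480, -800).
Then n·(-423, 72, 231) - 7040 = -5000.
|n| = √(129600 + 230400 + 640000) = 1000, so the distance is |-5000|/1000 = 5.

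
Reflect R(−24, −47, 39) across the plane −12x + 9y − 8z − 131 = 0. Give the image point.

(-72, -11, 7)

n = (−12, 9, −8), |n|² = 289, n·R − 131 = -578, so t = -578/289 = -2.
Foot F = R − (-2)·n = (−48, −29, 23); the reflection is 2F − R = (−72, −11, 7).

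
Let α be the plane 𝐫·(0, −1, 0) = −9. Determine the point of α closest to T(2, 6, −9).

The perpendicular from T has direction n = (0, −1, 0): r = (2, 6, −9) + λ(0, −1, 0).
Substitute into the plane: n·(T + λn) = -9 gives -6 + 1λ = -9, so λ = -3.
Foot = (2, 6, −9) + (-3)·(0, −1, 0) = (2, 9, −9).

(2, 9, -9)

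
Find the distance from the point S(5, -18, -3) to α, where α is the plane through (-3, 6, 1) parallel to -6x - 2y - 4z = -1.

4√14/7

Parallel planes share the normal n = (-6, -2, -4); since (-3, 6, 1) lies on the plane, its equation is -6x - 2y - 4z = 2.
n = (-6, -2, -4); n·P − 2 = 16; |n| = 2√14; distance = 16/(2√14) = 8/√14.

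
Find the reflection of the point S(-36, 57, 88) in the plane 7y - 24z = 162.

(-36, 99, -56)

n = (0, 7, -24), |n|² = 625, n·S − 162 = -1875, so t = -1875/625 = -3.
Foot F = S − (-3)·n = (-36, 78, 16); the reflection is 2F − S = (-36, 99, -56).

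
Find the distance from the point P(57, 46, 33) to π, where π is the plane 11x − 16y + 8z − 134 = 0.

Normal vector n = (11, −16, 8), and n·(57, 46, 33) − 134 = 21.
|n| = √(121 + 256 + 64) = 21, so the distance is |21|/21 = 1.

1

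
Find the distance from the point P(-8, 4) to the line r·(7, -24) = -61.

The normal to the line is n = (7, -24) with |n| = 25.
|n·P − (-61)| = |-152 − (-61)| = 91, so the distance is 91/25.

91/25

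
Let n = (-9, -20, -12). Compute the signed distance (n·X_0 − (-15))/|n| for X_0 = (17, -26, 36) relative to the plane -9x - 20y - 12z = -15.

n·X_0 − (-15) = -50.
|n| = 25, so the signed distance is -50/25 = -2.

-2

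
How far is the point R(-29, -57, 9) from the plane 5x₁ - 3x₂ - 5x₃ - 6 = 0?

n = (5, -3, -5); n·P − 6 = -25; |n| = √59; distance = 25/√59 = 25√59/59.

25√59/59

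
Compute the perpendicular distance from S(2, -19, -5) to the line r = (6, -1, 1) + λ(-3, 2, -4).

2√94

Direction vector d = (-3, 2, -4).
AP = (-4, -18, -6), and AP × d = (84, 2, -62).
|AP × d|² = 10904 and |d|² = 29, so the distance is √(10904/29) = √376 = 2√94.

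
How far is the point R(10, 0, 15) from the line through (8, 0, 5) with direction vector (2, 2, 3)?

6

Direction vector d = (2, 2, 3).
AP = (2, 0, 10); AP·d = 34, |AP|² = 104, |d|² = 17.
distance² = |AP|² − (AP·d)²/|d|² = 104 − 1156/17 = 36, so the distance is 6.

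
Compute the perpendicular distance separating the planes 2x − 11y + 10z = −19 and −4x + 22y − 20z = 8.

Divide the second equation by -2 to match normals: 2x − 11y + 10z = -4.
Both planes have normal n = (2, −11, 10), |n| = 15. Any point on the first plane is at distance |(-4) − (-19)|/|n| = 15/15 = 1 from the second.

1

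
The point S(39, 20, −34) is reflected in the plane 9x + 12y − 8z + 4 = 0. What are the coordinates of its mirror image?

n = (9, 12, −8), |n|² = 289, n·S − (-4) = 867, so t = 867/289 = 3.
Foot F = S − 3·n = (12, −16, −10); the reflection is 2F − S = (−15, −52, 14).

(-15, -52, 14)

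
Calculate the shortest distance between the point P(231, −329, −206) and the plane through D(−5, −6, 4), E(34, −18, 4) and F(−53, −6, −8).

DE = (39, −12, 0) and DF = (−48, 0, −12), so a normal is n = DE × DF = (144, 468, −576).
Then n·(231, −329, −206) − (−5832) = 3780.
|n| = √(20736 + 219024 + 331776) = 756, so the distance is |3780|/756 = 5.

5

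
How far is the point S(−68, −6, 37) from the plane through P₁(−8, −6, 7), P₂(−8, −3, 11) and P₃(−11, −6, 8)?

15√26/13

P₁P₂ = (0, 3, 4) and P₁P₃ = (−3, 0, 1), so a normal is n = P₁P₂ × P₁P₃ = (3, −12, 9).
Then n·(−68, −6, 37) − 111 = 90.
|n| = √(9 + 144 + 81) = 3√26, so the distance is |90|/(3√26) = 15√26/13.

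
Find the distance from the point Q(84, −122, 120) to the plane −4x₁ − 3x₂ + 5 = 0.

7

Normal vector n = (−4, −3, 0), and n·(84, −122, 120) − (−5) = 35.
|n| = √(16 + 9 + 0) = 5, so the distance is |35|/5 = 7.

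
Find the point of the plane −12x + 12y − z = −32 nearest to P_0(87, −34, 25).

(27, 26, 20)

n = (−12, 12, −1), |n|² = 289, and n·P_0 − (-32) = -1445.
t = -1445/289 = -5, so the foot is P_0 − t·n = (87, −34, 25) − (-5)·(−12, 12, −1) = (27, 26, 20).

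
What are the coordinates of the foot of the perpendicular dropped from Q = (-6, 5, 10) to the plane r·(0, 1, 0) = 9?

(-6, 9, 10)

The perpendicular from Q has direction n = (0, 1, 0): r = (-6, 5, 10) + λ(0, 1, 0).
Substitute into the plane: n·(Q + λn) = 9 gives 5 + 1λ = 9, so λ = 4.
Foot = (-6, 5, 10) + 4·(0, 1, 0) = (-6, 9, 10).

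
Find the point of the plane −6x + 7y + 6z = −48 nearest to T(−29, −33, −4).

The perpendicular from T has direction n = (−6, 7, 6): r = (−29, −33, −4) + t(−6, 7, 6).
Substitute into the plane: n·(T + tn) = -48 gives -81 + 121t = -48, so t = 3/11.
Foot = (−29, −33, −4) + (3/11)·(−6, 7, 6) = (−337/11, −342/11, −26/11).

(-337/11, -342/11, -26/11)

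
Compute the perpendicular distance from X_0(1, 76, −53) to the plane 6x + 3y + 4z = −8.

30√61/61

n = (6, 3, 4); n·P − (-8) = 30; |n| = √61; distance = 30/√61.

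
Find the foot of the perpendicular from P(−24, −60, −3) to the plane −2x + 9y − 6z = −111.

(-30, -33, -21)

The perpendicular from P has direction n = (−2, 9, −6): r = (−24, −60, −3) + λ(−2, 9, −6).
Substitute into the plane: n·(P + λn) = -111 gives -474 + 121λ = -111, so λ = 3.
Foot = (−24, −60, −3) + 3·(−2, 9, −6) = (−30, −33, −21).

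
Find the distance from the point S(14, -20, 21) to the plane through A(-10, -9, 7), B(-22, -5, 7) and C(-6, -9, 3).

5/√11

AB = (-12, 4, 0) and AC = (4, 0, -4), so a normal is n = AB × AC = (-16, -48, -16).
Then n·(14, -20, 21) - 480 = -80.
|n| = √(256 + 2304 + 256) = 16√11, so the distance is |-80|/(16√11) = 5√11/11.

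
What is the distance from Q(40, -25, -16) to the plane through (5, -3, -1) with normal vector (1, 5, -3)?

The plane has equation n·(r − (5, -3, -1)) = 0, i.e. n·r = -7.
Then n·(40, -25, -16) - (-7) = -30.
|n| = √(1 + 25 + 9) = √35, so the distance is |-30|/√35 = 30/√35.

30/√35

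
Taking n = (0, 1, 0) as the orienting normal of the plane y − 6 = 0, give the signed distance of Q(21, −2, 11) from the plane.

n·Q − 6 = -8.
|n| = 1, so the signed distance is -8/1 = -8.

-8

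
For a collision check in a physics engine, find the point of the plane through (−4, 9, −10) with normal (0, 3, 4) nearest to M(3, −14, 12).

n = (0, 3, 4), |n|² = 25, and n·M − (-13) = 19.
t = 19/25, so the foot is M − t·n = (3, −14, 12) − (19/25)·(0, 3, 4) = (3, −407/25, 224/25).

(3, -407/25, 224/25)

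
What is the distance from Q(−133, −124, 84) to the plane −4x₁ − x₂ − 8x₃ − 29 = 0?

n = (−4, −1, −8); n·P − 29 = -45; |n| = 9; distance = 45/9 = 5.

5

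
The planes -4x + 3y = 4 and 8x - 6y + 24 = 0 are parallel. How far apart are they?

8/5

Divide the second equation by -2 to match normals: -4x + 3y = 12.
With common normal n = (-4, 3, 0) (|n| = 5), the distance is |4 − 12|/|n| = 8/5.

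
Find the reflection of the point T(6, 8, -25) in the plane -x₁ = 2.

(-10, 8, -25)

n = (-1, 0, 0), |n|² = 1, n·T − 2 = -8, so t = -8/1 = -8.
Foot F = T − (-8)·n = (-2, 8, -25); the reflection is 2F − T = (-10, 8, -25).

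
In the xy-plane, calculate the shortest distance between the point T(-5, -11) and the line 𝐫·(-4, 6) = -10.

The normal to the line is n = (-4, 6) with |n| = 2√13.
|n·T − (-10)| = |-46 − (-10)| = 36, so the distance is 36/(2√13) = 18/√13.

18√13/13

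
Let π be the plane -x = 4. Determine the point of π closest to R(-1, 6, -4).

(-4, 6, -4)

n = (-1, 0, 0), |n|² = 1, and n·R − 4 = -3.
t = -3/1 = -3, so the foot is R − t·n = (-1, 6, -4) − (-3)·(-1, 0, 0) = (-4, 6, -4).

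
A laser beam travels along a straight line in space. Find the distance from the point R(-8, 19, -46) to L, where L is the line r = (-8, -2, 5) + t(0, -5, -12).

Direction vector d = (0, -5, -12).
AP = (0, 21, -51), and AP × d = (-507, 0, 0).
|AP × d|² = 257049 and |d|² = 169, so the distance is √(257049/169) = √1521 = 39.

39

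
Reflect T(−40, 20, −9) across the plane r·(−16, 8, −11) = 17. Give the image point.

(24, -12, 35)

n = (−16, 8, −11), |n|² = 441, n·T − 17 = 882, so t = 882/441 = 2.
Foot F = T − 2·n = (−8, 4, 13); the reflection is 2F − T = (24, −12, 35).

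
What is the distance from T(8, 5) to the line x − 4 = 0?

The normal to the line is n = (1, 0) with |n| = 1.
|n·T − 4| = |8 − 4| = 4, so the distance is 4/1 = 4.

4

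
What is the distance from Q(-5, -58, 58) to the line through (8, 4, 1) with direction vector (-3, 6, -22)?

Direction vector d = (-3, 6, -22).
AP = (-13, -62, 57); AP·d = -1587, |AP|² = 7262, |d|² = 529.
distance² = |AP|² − (AP·d)²/|d|² = 7262 − 2518569/529 = 2501, so the distance is √2501.

√2501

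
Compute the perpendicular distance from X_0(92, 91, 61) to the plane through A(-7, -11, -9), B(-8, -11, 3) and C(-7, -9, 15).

AB = (-1, 0, 12) and AC = (0, 2, 24), so a normal is n = AB × AC = (-24, 24, -2).
Then n·(92, 91, 61) - (-78) = -68.
|n| = √(576 + 576 + 4) = 34, so the distance is |-68|/34 = 2.

2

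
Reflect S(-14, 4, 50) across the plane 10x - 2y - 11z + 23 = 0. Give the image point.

(46, -8, -16)

With n = (10, -2, -11), the signed offset is (n·S − (-23))/|n|² = -675/225 = -3.
S' = S − 2t·n = (-14, 4, 50) − (-6)·(10, -2, -11) = (46, -8, -16).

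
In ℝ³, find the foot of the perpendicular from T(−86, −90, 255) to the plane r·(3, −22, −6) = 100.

(-1990/23, -1982/23, 5889/23)

The perpendicular from T has direction n = (3, −22, −6): r = (−86, −90, 255) + λ(3, −22, −6).
Substitute into the plane: n·(T + λn) = 100 gives 192 + 529λ = 100, so λ = -4/23.
Foot = (−86, −90, 255) + (-4/23)·(3, −22, −6) = (−1990/23, −1982/23, 5889/23).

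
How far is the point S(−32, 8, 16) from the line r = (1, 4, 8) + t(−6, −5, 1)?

√611

Direction vector d = (−6, −5, 1).
AP = (−33, 4, 8); AP·d = 186, |AP|² = 1169, |d|² = 62.
distance² = |AP|² − (AP·d)²/|d|² = 1169 − 34596/62 = 611, so the distance is √611.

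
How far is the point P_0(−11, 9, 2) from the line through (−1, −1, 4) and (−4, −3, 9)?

2√51

A direction vector is d = (−3, −2, 5).
AP = (−10, 10, −2); AP·d = 0, |AP|² = 204, |d|² = 38.
distance² = |AP|² − (AP·d)²/|d|² = 204 − 0/38 = 204, so the distance is 2√51.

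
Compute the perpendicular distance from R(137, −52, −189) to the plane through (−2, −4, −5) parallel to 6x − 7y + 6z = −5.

6

Parallel planes share the normal n = (6, −7, 6); since (−2, −4, −5) lies on the plane, its equation is 6x − 7y + 6z = -14.
d = |6·137 + (-7)·(-52) + 6·(-189) − (-14)| / √(36 + 49 + 36) = |66| / 11 = 6.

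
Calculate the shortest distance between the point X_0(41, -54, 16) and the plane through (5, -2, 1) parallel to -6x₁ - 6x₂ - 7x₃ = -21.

Parallel planes share the normal n = (-6, -6, -7); since (5, -2, 1) lies on the plane, its equation is -6x₁ - 6x₂ - 7x₃ = -25.
n = (-6, -6, -7); n·P − (-25) = -9; |n| = 11; distance = 9/11.

9/11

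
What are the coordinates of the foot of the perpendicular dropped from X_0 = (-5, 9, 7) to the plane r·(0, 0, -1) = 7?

(-5, 9, -7)

The perpendicular from X_0 has direction n = (0, 0, -1): r = (-5, 9, 7) + λ(0, 0, -1).
Substitute into the plane: n·(X_0 + λn) = 7 gives -7 + 1λ = 7, so λ = 14.
Foot = (-5, 9, 7) + 14·(0, 0, -1) = (-5, 9, -7).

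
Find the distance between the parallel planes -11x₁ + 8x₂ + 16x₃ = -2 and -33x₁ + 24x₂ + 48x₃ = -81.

25/21

Divide the second equation by 3 to match normals: -11x₁ + 8x₂ + 16x₃ = -27.
Both planes have normal n = (-11, 8, 16), |n| = 21. Any point on the first plane is at distance |(-27) − (-2)|/|n| = 25/21 from the second.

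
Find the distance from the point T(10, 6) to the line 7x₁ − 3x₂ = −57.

d = |7·10 + (-3)·6 − (-57)| / √(49 + 9) = |109|/√58 = 109√58/58.

109/√58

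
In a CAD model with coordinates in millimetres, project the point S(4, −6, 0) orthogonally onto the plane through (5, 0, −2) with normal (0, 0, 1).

The perpendicular from S has direction n = (0, 0, 1): r = (4, −6, 0) + t(0, 0, 1).
Substitute into the plane: n·(S + tn) = -2 gives 0 + 1t = -2, so t = -2.
Foot = (4, −6, 0) + (-2)·(0, 0, 1) = (4, −6, −2).

(4, -6, -2)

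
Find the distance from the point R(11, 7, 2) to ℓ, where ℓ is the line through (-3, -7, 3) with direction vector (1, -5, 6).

Direction vector d = (1, -5, 6).
AP = (14, 14, -1), and AP × d = (79, -85, -84).
|AP × d|² = 20522 and |d|² = 62, so the distance is √(20522/62) = √331.

√331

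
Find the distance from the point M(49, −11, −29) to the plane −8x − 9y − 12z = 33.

22/17

n = (−8, −9, −12); n·P − 33 = 22; |n| = 17; distance = 22/17.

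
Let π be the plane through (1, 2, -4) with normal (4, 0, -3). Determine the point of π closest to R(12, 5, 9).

n = (4, 0, -3), |n|² = 25, and n·R − 16 = 5.
t = 5/25 = 1/5, so the foot is R − t·n = (12, 5, 9) − (1/5)·(4, 0, -3) = (56/5, 5, 48/5).

(56/5, 5, 48/5)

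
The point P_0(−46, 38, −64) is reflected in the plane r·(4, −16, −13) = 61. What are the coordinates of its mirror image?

n = (4, −16, −13), |n|² = 441, n·P_0 − 61 = -21, so t = -21/441 = -1/21.
Foot F = P_0 − (-1/21)·n = (−962/21, 782/21, −1357/21); the reflection is 2F − P_0 = (−958/21, 766/21, −1370/21).

(-958/21, 766/21, -1370/21)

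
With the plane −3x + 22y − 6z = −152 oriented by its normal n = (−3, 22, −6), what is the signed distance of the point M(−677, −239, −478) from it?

-9

n·M − (-152) = -207.
|n| = 23, so the signed distance is -207/23 = -9.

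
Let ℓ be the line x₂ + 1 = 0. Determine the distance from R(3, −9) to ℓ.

8

d = |0·3 + 1·(-9) − (-1)| / √(0 + 1) = |-8|/1 = 8.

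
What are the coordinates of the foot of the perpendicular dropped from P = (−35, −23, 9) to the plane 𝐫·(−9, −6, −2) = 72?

The perpendicular from P has direction n = (−9, −6, −2): r = (−35, −23, 9) + μ(−9, −6, −2).
Substitute into the plane: n·(P + μn) = 72 gives 435 + 121μ = 72, so μ = -3.
Foot = (−35, −23, 9) + (-3)·(−9, −6, −2) = (−8, −5, 15).

(-8, -5, 15)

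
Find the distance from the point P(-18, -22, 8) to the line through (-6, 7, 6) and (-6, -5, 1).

A direction vector is d = (0, -12, -5).
AP = (-12, -29, 2), and AP × d = (169, -60, 144).
|AP × d|² = 52897 and |d|² = 169, so the distance is √(52897/169) = √313.

√313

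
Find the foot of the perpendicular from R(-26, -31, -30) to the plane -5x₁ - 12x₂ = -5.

(-11, 5, -30)

n = (-5, -12, 0), |n|² = 169, and n·R − (-5) = 507.
t = 507/169 = 3, so the foot is R − t·n = (-26, -31, -30) − 3·(-5, -12, 0) = (-11, 5, -30).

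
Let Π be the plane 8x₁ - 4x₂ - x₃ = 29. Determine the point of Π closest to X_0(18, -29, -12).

(-6, -17, -9)

The perpendicular from X_0 has direction n = (8, -4, -1): r = (18, -29, -12) + λ(8, -4, -1).
Substitute into the plane: n·(X_0 + λn) = 29 gives 272 + 81λ = 29, so λ = -3.
Foot = (18, -29, -12) + (-3)·(8, -4, -1) = (-6, -17, -9).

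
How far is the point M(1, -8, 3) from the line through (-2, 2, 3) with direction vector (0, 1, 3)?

3√11

Direction vector d = (0, 1, 3).
AP = (3, -10, 0), and AP × d = (-30, -9, 3).
|AP × d|² = 990 and |d|² = 10, so the distance is √(990/10) = √99 = 3√11.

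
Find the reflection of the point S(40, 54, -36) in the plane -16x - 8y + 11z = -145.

(-56, 6, 30)

With n = (-16, -8, 11), the signed offset is (n·S − (-145))/|n|² = -1323/441 = -3.
S' = S − 2t·n = (40, 54, -36) − (-6)·(-16, -8, 11) = (-56, 6, 30).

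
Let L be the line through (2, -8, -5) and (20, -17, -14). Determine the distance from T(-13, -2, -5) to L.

3√5

A direction vector is d = (18, -9, -9).
AP = (-15, 6, 0), and AP × d = (-54, -135, 27).
|AP × d|² = 21870 and |d|² = 486, so the distance is √(21870/486) = √45 = 3√5.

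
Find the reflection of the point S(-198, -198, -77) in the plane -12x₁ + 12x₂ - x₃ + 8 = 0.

n = (-12, 12, -1), |n|² = 289, n·S − (-8) = 85, so t = 85/289 = 5/17.
Foot F = S − (5/17)·n = (-3306/17, -3426/17, -1304/17); the reflection is 2F − S = (-3246/17, -3486/17, -1299/17).

(-3246/17, -3486/17, -1299/17)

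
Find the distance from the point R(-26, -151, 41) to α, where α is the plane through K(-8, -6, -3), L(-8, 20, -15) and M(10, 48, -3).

26/23

KL = (0, 26, -12) and KM = (18, 54, 0), so a normal is n = KL × KM = (648, -216, -468).
n = (648, -216, -468); n·P − (-2484) = -936; |n| = 828; distance = 936/828 = 26/23.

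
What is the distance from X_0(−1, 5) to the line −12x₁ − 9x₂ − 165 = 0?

d = |(-12)·(-1) + (-9)·5 − 165| / √(144 + 81) = |-198|/15 = 66/5.

66/5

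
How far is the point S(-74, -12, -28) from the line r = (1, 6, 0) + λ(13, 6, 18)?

Direction vector d = (13, 6, 18).
AP = (-75, -18, -28); AP·d = -1587, |AP|² = 6733, |d|² = 529.
distance² = |AP|² − (AP·d)²/|d|² = 6733 − 2518569/529 = 1972, so the distance is 2√493.

2√493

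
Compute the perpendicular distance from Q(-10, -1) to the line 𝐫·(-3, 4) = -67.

93/5

d = |(-3)·(-10) + 4·(-1) − (-67)| / √(9 + 16) = |93|/5 = 93/5.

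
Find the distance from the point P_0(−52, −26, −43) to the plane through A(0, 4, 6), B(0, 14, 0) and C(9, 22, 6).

AB = (0, 10, −6) and AC = (9, 18, 0), so a normal is n = AB × AC = (108, −54, −90).
d = |108·(-52) + (-54)·(-26) + (-90)·(-43) − (-756)| / √(11664 + 2916 + 8100) = |414| / (18√70) = 23/√70.

23/√70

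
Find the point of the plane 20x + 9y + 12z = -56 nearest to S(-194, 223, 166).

(-998/5, 5512/25, 4066/25)

n = (20, 9, 12), |n|² = 625, and n·S − (-56) = 175.
t = 175/625 = 7/25, so the foot is S − t·n = (-194, 223, 166) − (7/25)·(20, 9, 12) = (-998/5, 5512/25, 4066/25).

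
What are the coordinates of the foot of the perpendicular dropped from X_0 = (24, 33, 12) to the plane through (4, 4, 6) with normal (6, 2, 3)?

(0, 25, 0)

The perpendicular from X_0 has direction n = (6, 2, 3): r = (24, 33, 12) + t(6, 2, 3).
Substitute into the plane: n·(X_0 + tn) = 50 gives 246 + 49t = 50, so t = -4.
Foot = (24, 33, 12) + (-4)·(6, 2, 3) = (0, 25, 0).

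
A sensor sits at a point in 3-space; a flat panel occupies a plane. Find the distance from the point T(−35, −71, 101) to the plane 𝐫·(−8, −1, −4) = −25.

28/9

d = |(-8)·(-35) + (-1)·(-71) + (-4)·101 − (-25)| / √(64 + 1 + 16) = |-28| / 9 = 28/9.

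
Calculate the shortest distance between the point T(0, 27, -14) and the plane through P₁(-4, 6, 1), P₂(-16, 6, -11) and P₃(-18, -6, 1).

P₁P₂ = (-12, 0, -12) and P₁P₃ = (-14, -12, 0), so a normal is n = P₁P₂ × P₁P₃ = (-144, 168, 144).
Then n·(0, 27, -14) - 1728 = 792.
|n| = √(20736 + 28224 + 20736) = 264, so the distance is |792|/264 = 3.

3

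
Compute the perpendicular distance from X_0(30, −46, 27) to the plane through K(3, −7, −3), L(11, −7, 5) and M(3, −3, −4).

27/√33

KL = (8, 0, 8) and KM = (0, 4, −1), so a normal is n = KL × KM = (−32, 8, 32).
Then n·(30, −46, 27) − (−248) = −216.
|n| = √(1024 + 64 + 1024) = 8√33, so the distance is |-216|/(8√33) = 9√33/11.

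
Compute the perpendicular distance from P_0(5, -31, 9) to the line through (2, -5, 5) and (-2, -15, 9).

√173

A direction vector is d = (-4, -10, 4).
AP = (3, -26, 4); AP·d = 264, |AP|² = 701, |d|² = 132.
distance² = |AP|² − (AP·d)²/|d|² = 701 − 69696/132 = 173, so the distance is √173.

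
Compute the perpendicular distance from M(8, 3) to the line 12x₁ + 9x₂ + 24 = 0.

The normal to the line is n = (12, 9) with |n| = 15.
|n·M − (-24)| = |123 − (-24)| = 147, so the distance is 147/15 = 49/5.

49/5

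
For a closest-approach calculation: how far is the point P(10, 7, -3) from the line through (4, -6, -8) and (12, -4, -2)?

A direction vector is d = (8, 2, 6).
AP = (6, 13, 5); AP·d = 104, |AP|² = 230, |d|² = 104.
distance² = |AP|² − (AP·d)²/|d|² = 230 − 10816/104 = 126, so the distance is 3√14.

3√14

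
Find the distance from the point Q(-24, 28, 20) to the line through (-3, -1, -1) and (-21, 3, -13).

3√178

A direction vector is d = (-18, 4, -12).
AP = (-21, 29, 21); AP·d = 242, |AP|² = 1723, |d|² = 484.
distance² = |AP|² − (AP·d)²/|d|² = 1723 − 58564/484 = 1602, so the distance is 3√178.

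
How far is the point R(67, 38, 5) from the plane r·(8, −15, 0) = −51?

1

Normal vector n = (8, −15, 0), and n·(67, 38, 5) − (−51) = 17.
|n| = √(64 + 225 + 0) = 17, so the distance is |17|/17 = 1.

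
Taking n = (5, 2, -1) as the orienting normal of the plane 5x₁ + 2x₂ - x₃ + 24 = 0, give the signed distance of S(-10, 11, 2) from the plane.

-√30/5

n·S − (-24) = -6.
|n| = √30, so the signed distance is -√30/5.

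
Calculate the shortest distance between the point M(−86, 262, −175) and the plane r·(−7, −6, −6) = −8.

8

Normal vector n = (−7, −6, −6), and n·(−86, 262, −175) − (−8) = 88.
|n| = √(49 + 36 + 36) = 11, so the distance is |88|/11 = 8.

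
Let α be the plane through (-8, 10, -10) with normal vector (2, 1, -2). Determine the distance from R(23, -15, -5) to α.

9

The plane has equation n·(r − (-8, 10, -10)) = 0, i.e. n·r = 14.
d = |2·23 + 1·(-15) + (-2)·(-5) − 14| / √(4 + 1 + 4) = |27| / 3 = 9.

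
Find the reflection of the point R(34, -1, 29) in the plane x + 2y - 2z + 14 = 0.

With n = (1, 2, -2), the signed offset is (n·R − (-14))/|n|² = -12/9 = -4/3.
R' = R − 2t·n = (34, -1, 29) − (-8/3)·(1, 2, -2) = (110/3, 13/3, 71/3).

(110/3, 13/3, 71/3)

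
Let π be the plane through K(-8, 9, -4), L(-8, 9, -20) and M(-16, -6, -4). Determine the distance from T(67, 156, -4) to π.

3

KL = (0, 0, -16) and KM = (-8, -15, 0), so a normal is n = KL × KM = (-240, 128, 0).
n = (-240, 128, 0); n·P − 3072 = 816; |n| = 272; distance = 816/272 = 3.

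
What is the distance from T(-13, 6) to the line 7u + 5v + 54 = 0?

7√74/74

The normal to the line is n = (7, 5) with |n| = √74.
|n·T − (-54)| = |-61 − (-54)| = 7, so the distance is 7/√74 = 7√74/74.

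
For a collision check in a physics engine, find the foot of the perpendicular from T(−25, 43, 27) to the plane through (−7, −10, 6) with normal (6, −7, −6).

n = (6, −7, −6), |n|² = 121, and n·T − (-8) = -605.
t = -605/121 = -5, so the foot is T − t·n = (−25, 43, 27) − (-5)·(6, −7, −6) = (5, 8, −3).

(5, 8, -3)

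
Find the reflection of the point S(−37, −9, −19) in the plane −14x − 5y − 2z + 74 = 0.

n = (−14, −5, −2), |n|² = 225, n·S − (-74) = 675, so t = 675/225 = 3.
Foot F = S − 3·n = (5, 6, −13); the reflection is 2F − S = (47, 21, −7).

(47, 21, -7)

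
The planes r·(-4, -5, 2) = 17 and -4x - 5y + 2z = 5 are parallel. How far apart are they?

Both planes have normal n = (-4, -5, 2), |n| = 3√5. Any point on the first plane is at distance |5 − 17|/|n| = 12/(3√5) = 4/√5 from the second.

4√5/5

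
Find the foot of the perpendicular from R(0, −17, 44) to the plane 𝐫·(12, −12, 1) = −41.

n = (12, −12, 1), |n|² = 289, and n·R − (-41) = 289.
t = 289/289 = 1, so the foot is R − t·n = (0, −17, 44) − 1·(12, −12, 1) = (−12, −5, 43).

(-12, -5, 43)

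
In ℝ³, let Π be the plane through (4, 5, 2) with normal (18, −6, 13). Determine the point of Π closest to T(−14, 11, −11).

The perpendicular from T has direction n = (18, −6, 13): r = (−14, 11, −11) + t(18, −6, 13).
Substitute into the plane: n·(T + tn) = 68 gives -461 + 529t = 68, so t = 1.
Foot = (−14, 11, −11) + 1·(18, −6, 13) = (4, 5, 2).

(4, 5, 2)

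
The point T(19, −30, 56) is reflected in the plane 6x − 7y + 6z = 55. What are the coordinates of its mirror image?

With n = (6, −7, 6), the signed offset is (n·T − 55)/|n|² = 605/121 = 5.
T' = T − 2t·n = (19, −30, 56) − 10·(6, −7, 6) = (−41, 40, −4).

(-41, 40, -4)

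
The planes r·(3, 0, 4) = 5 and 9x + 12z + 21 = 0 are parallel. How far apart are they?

Divide the second equation by 3 to match normals: 3x + 4z = -7.
With common normal n = (3, 0, 4) (|n| = 5), the distance is |5 − (-7)|/|n| = 12/5.

12/5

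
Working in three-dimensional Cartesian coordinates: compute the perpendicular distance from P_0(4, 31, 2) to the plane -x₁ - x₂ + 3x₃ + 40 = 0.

Normal vector n = (-1, -1, 3), and n·(4, 31, 2) - (-40) = 11.
|n| = √(1 + 1 + 9) = √11, so the distance is |11|/√11 = √11.

√11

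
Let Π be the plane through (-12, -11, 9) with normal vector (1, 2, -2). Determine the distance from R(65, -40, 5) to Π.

The plane has equation n·(r − (-12, -11, 9)) = 0, i.e. n·r = -52.
Then n·(65, -40, 5) - (-52) = 27.
|n| = √(1 + 4 + 4) = 3, so the distance is |27|/3 = 9.

9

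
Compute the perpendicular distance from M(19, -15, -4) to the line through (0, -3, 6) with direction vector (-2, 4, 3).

√141

Direction vector d = (-2, 4, 3).
AP = (19, -12, -10), and AP × d = (4, -37, 52).
|AP × d|² = 4089 and |d|² = 29, so the distance is √(4089/29) = √141.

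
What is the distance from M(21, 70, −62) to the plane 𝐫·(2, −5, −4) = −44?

16√5/15

n = (2, −5, −4); n·P − (-44) = -16; |n| = 3√5; distance = 16/(3√5).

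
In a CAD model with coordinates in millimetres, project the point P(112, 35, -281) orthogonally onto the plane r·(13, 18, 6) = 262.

The perpendicular from P has direction n = (13, 18, 6): r = (112, 35, -281) + μ(13, 18, 6).
Substitute into the plane: n·(P + μn) = 262 gives 400 + 529μ = 262, so μ = -6/23.
Foot = (112, 35, -281) + (-6/23)·(13, 18, 6) = (2498/23, 697/23, -6499/23).

(2498/23, 697/23, -6499/23)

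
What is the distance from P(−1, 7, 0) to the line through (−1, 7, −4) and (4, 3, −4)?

4

A direction vector is d = (5, −4, 0).
AP = (0, 0, 4), and AP × d = (16, 20, 0).
|AP × d|² = 656 and |d|² = 41, so the distance is √(656/41) = √16 = 4.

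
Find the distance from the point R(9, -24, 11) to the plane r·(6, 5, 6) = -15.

15√97/97

d = |6·9 + 5·(-24) + 6·11 − (-15)| / √(36 + 25 + 36) = |15| / √97 = 15√97/97.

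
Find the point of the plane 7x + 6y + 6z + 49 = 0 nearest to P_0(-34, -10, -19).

(-13, 8, -1)

The perpendicular from P_0 has direction n = (7, 6, 6): r = (-34, -10, -19) + t(7, 6, 6).
Substitute into the plane: n·(P_0 + tn) = -49 gives -412 + 121t = -49, so t = 3.
Foot = (-34, -10, -19) + 3·(7, 6, 6) = (-13, 8, -1).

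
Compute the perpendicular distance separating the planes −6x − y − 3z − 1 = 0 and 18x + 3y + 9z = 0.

1/√46

Divide the second equation by -3 to match normals: −6x − y − 3z = 0.
With common normal n = (−6, −1, −3) (|n| = √46), the distance is |1 − 0|/|n| = 1/√46.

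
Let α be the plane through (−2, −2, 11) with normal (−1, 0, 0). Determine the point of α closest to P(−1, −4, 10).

(-2, -4, 10)

The perpendicular from P has direction n = (−1, 0, 0): r = (−1, −4, 10) + λ(−1, 0, 0).
Substitute into the plane: n·(P + λn) = 2 gives 1 + 1λ = 2, so λ = 1.
Foot = (−1, −4, 10) + 1·(−1, 0, 0) = (−2, −4, 10).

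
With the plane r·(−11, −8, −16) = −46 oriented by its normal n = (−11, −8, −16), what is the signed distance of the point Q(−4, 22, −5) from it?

n·Q − (-46) = -6.
|n| = 21, so the signed distance is -6/21 = -2/7.

-2/7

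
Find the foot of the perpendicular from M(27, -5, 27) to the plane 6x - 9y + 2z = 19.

(15, 13, 23)

n = (6, -9, 2), |n|² = 121, and n·M − 19 = 242.
t = 242/121 = 2, so the foot is M − t·n = (27, -5, 27) − 2·(6, -9, 2) = (15, 13, 23).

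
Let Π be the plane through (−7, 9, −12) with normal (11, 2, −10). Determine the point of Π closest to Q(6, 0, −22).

(-5, -2, -12)

The perpendicular from Q has direction n = (11, 2, −10): r = (6, 0, −22) + t(11, 2, −10).
Substitute into the plane: n·(Q + tn) = 61 gives 286 + 225t = 61, so t = -1.
Foot = (6, 0, −22) + (-1)·(11, 2, −10) = (−5, −2, −12).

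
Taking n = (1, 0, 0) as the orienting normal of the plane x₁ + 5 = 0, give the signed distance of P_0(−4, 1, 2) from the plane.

n·P_0 − (-5) = 1.
|n| = 1, so the signed distance is 1/1 = 1.

1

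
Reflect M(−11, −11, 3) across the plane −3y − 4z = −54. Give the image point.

n = (0, −3, −4), |n|² = 25, n·M − (-54) = 75, so t = 75/25 = 3.
Foot F = M − 3·n = (−11, −2, 15); the reflection is 2F − M = (−11, 7, 27).

(-11, 7, 27)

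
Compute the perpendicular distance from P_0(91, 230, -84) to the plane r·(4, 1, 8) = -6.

n = (4, 1, 8); n·P − (-6) = -72; |n| = 9; distance = 72/9 = 8.

8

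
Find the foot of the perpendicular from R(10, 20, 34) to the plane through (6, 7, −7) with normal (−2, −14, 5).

(152/15, 314/15, 101/3)

The perpendicular from R has direction n = (−2, −14, 5): r = (10, 20, 34) + μ(−2, −14, 5).
Substitute into the plane: n·(R + μn) = -145 gives -130 + 225μ = -145, so μ = -1/15.
Foot = (10, 20, 34) + (-1/15)·(−2, −14, 5) = (152/15, 314/15, 101/3).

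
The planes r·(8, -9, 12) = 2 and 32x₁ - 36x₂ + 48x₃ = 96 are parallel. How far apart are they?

Divide the second equation by 4 to match normals: 8x₁ - 9x₂ + 12x₃ = 24.
Both planes have normal n = (8, -9, 12), |n| = 17. Any point on the first plane is at distance |24 − 2|/|n| = 22/17 from the second.

22/17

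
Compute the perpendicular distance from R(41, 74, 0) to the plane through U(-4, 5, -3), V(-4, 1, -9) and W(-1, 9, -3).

UV = (0, -4, -6) and UW = (3, 4, 0), so a normal is n = UV × UW = (24, -18, 12).
n = (24, -18, 12); n·P − (-222) = -126; |n| = 6√29; distance = 126/(6√29) = 21/√29.

21√29/29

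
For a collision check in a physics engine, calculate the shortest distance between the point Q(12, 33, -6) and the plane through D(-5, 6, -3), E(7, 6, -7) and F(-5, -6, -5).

DE = (12, 0, -4) and DF = (0, -12, -2), so a normal is n = DE × DF = (-48, 24, -144).
Then n·(12, 33, -6) - 816 = 264.
|n| = √(2304 + 576 + 20736) = 24√41, so the distance is |264|/(24√41) = 11/√41.

11√41/41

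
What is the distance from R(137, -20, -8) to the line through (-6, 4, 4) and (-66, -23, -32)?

3√1241

A direction vector is d = (-60, -27, -36).
AP = (143, -24, -12), and AP × d = (540, 5868, -5301).
|AP × d|² = 62825625 and |d|² = 5625, so the distance is √(62825625/5625) = √11169 = 3√1241.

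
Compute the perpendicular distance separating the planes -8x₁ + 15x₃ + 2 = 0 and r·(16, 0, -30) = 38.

Divide the second equation by -2 to match normals: -8x₁ + 15x₃ = -19.
Both planes have normal n = (-8, 0, 15), |n| = 17. Any point on the first plane is at distance |(-19) − (-2)|/|n| = 17/17 = 1 from the second.

1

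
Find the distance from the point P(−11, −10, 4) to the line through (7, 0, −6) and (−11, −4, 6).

2√10

A direction vector is d = (−18, −4, 12).
AP = (−18, −10, 10); AP·d = 484, |AP|² = 524, |d|² = 484.
distance² = |AP|² − (AP·d)²/|d|² = 524 − 234256/484 = 40, so the distance is 2√10.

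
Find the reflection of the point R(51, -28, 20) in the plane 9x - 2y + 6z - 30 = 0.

(-39, -8, -40)

n = (9, -2, 6), |n|² = 121, n·R − 30 = 605, so t = 605/121 = 5.
Foot F = R − 5·n = (6, -18, -10); the reflection is 2F − R = (-39, -8, -40).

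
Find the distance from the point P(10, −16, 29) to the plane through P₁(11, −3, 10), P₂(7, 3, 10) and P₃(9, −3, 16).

P₁P₂ = (−4, 6, 0) and P₁P₃ = (−2, 0, 6), so a normal is n = P₁P₂ × P₁P₃ = (36, 24, 12).
d = |36·10 + 24·(-16) + 12·29 − 444| / √(1296 + 576 + 144) = |-120| / (12√14) = 10/√14.

10/√14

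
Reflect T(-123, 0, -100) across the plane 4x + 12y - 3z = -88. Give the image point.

(-1535/13, 192/13, -1348/13)

With n = (4, 12, -3), the signed offset is (n·T − (-88))/|n|² = -104/169 = -8/13.
T' = T − 2t·n = (-123, 0, -100) − (-16/13)·(4, 12, -3) = (-1535/13, 192/13, -1348/13).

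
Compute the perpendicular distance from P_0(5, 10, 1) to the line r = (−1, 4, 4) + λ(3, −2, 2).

Direction vector d = (3, −2, 2).
AP = (6, 6, −3); AP·d = 0, |AP|² = 81, |d|² = 17.
distance² = |AP|² − (AP·d)²/|d|² = 81 − 0/17 = 81, so the distance is 9.

9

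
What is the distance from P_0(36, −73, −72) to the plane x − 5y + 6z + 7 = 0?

n = (1, −5, 6); n·P − (-7) = -24; |n| = √62; distance = 24/√62 = 12√62/31.

24/√62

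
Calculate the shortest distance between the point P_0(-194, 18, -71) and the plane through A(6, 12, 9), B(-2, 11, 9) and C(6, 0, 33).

AB = (-8, -1, 0) and AC = (0, -12, 24), so a normal is n = AB × AC = (-24, 192, 96).
Then n·(-194, 18, -71) - 3024 = -1728.
|n| = √(576 + 36864 + 9216) = 216, so the distance is |-1728|/216 = 8.

8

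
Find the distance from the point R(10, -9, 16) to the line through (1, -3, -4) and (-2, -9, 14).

A direction vector is d = (-3, -6, 18).
AP = (9, -6, 20); AP·d = 369, |AP|² = 517, |d|² = 369.
distance² = |AP|² − (AP·d)²/|d|² = 517 − 136161/369 = 148, so the distance is 2√37.

2√37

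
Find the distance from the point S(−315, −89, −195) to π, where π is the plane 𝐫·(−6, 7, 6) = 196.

9

n = (−6, 7, 6); n·P − 196 = -99; |n| = 11; distance = 99/11 = 9.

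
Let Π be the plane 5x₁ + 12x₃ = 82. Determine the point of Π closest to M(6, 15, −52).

n = (5, 0, 12), |n|² = 169, and n·M − 82 = -676.
t = -676/169 = -4, so the foot is M − t·n = (6, 15, −52) − (-4)·(5, 0, 12) = (26, 15, −4).

(26, 15, -4)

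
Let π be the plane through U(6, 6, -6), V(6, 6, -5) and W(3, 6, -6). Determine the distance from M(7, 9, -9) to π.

UV = (0, 0, 1) and UW = (-3, 0, 0), so a normal is n = UV × UW = (0, -3, 0).
n = (0, -3, 0); n·P − (-18) = -9; |n| = 3; distance = 9/3 = 3.

3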